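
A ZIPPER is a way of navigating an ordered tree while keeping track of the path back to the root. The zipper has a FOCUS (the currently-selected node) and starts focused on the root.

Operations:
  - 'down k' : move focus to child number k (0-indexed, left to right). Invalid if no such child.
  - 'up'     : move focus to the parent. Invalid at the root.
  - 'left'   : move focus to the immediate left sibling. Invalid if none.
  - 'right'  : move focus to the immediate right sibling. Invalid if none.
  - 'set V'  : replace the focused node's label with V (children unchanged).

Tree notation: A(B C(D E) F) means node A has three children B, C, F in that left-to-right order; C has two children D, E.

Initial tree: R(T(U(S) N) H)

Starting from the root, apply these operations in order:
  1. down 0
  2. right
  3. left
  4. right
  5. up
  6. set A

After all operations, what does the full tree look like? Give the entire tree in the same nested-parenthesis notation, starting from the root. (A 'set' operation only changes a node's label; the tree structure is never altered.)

Answer: A(T(U(S) N) H)

Derivation:
Step 1 (down 0): focus=T path=0 depth=1 children=['U', 'N'] left=[] right=['H'] parent=R
Step 2 (right): focus=H path=1 depth=1 children=[] left=['T'] right=[] parent=R
Step 3 (left): focus=T path=0 depth=1 children=['U', 'N'] left=[] right=['H'] parent=R
Step 4 (right): focus=H path=1 depth=1 children=[] left=['T'] right=[] parent=R
Step 5 (up): focus=R path=root depth=0 children=['T', 'H'] (at root)
Step 6 (set A): focus=A path=root depth=0 children=['T', 'H'] (at root)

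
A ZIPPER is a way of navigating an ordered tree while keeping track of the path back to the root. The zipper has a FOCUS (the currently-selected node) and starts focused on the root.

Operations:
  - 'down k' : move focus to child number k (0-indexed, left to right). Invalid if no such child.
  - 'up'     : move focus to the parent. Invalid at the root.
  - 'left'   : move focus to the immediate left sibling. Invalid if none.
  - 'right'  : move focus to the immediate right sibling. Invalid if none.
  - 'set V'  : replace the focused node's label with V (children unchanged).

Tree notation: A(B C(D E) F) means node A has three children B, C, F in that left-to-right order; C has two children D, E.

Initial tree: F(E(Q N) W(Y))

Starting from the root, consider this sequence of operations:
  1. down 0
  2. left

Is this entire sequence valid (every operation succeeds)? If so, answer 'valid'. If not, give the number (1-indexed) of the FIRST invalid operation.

Answer: 2

Derivation:
Step 1 (down 0): focus=E path=0 depth=1 children=['Q', 'N'] left=[] right=['W'] parent=F
Step 2 (left): INVALID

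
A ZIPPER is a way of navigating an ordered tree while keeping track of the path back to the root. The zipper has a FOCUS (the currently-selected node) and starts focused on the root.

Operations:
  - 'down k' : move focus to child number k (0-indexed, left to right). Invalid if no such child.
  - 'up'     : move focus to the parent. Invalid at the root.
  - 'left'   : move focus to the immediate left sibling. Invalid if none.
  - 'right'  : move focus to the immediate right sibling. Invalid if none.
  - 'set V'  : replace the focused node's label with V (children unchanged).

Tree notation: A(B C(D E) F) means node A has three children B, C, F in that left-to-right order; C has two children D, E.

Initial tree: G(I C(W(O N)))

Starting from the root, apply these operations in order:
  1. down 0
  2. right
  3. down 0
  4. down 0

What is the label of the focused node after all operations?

Step 1 (down 0): focus=I path=0 depth=1 children=[] left=[] right=['C'] parent=G
Step 2 (right): focus=C path=1 depth=1 children=['W'] left=['I'] right=[] parent=G
Step 3 (down 0): focus=W path=1/0 depth=2 children=['O', 'N'] left=[] right=[] parent=C
Step 4 (down 0): focus=O path=1/0/0 depth=3 children=[] left=[] right=['N'] parent=W

Answer: O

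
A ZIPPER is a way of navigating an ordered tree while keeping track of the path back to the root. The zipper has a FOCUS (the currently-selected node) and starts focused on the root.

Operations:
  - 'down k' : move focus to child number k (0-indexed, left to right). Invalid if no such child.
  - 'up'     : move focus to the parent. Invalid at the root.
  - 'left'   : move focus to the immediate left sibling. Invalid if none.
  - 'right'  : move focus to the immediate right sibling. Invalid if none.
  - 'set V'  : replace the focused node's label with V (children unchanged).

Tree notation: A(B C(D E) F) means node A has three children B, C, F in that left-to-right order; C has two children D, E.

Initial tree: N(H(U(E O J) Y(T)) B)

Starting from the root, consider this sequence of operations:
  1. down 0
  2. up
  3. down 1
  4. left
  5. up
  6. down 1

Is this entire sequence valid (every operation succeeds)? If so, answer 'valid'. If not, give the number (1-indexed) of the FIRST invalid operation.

Step 1 (down 0): focus=H path=0 depth=1 children=['U', 'Y'] left=[] right=['B'] parent=N
Step 2 (up): focus=N path=root depth=0 children=['H', 'B'] (at root)
Step 3 (down 1): focus=B path=1 depth=1 children=[] left=['H'] right=[] parent=N
Step 4 (left): focus=H path=0 depth=1 children=['U', 'Y'] left=[] right=['B'] parent=N
Step 5 (up): focus=N path=root depth=0 children=['H', 'B'] (at root)
Step 6 (down 1): focus=B path=1 depth=1 children=[] left=['H'] right=[] parent=N

Answer: valid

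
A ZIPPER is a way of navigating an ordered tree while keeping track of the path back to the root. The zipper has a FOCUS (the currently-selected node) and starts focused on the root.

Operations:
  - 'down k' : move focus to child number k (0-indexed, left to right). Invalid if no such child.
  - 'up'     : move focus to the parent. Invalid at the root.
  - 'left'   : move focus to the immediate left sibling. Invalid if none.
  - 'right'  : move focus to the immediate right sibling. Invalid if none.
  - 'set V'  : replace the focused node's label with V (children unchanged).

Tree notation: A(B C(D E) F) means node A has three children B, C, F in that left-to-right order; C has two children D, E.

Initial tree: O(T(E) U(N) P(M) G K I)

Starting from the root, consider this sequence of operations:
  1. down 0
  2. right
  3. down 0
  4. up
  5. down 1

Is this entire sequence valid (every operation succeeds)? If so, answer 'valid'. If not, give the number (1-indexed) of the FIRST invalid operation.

Step 1 (down 0): focus=T path=0 depth=1 children=['E'] left=[] right=['U', 'P', 'G', 'K', 'I'] parent=O
Step 2 (right): focus=U path=1 depth=1 children=['N'] left=['T'] right=['P', 'G', 'K', 'I'] parent=O
Step 3 (down 0): focus=N path=1/0 depth=2 children=[] left=[] right=[] parent=U
Step 4 (up): focus=U path=1 depth=1 children=['N'] left=['T'] right=['P', 'G', 'K', 'I'] parent=O
Step 5 (down 1): INVALID

Answer: 5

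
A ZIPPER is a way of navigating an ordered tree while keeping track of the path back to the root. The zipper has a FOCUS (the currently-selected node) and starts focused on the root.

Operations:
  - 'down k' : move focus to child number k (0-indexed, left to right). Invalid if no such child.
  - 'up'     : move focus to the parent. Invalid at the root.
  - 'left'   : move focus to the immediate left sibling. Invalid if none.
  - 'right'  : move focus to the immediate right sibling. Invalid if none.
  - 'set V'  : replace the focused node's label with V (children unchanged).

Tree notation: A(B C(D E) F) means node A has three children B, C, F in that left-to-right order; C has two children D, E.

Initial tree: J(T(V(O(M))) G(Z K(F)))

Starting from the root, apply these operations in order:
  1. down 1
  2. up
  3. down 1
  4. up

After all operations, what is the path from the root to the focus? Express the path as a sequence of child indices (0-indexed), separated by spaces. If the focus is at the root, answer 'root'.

Answer: root

Derivation:
Step 1 (down 1): focus=G path=1 depth=1 children=['Z', 'K'] left=['T'] right=[] parent=J
Step 2 (up): focus=J path=root depth=0 children=['T', 'G'] (at root)
Step 3 (down 1): focus=G path=1 depth=1 children=['Z', 'K'] left=['T'] right=[] parent=J
Step 4 (up): focus=J path=root depth=0 children=['T', 'G'] (at root)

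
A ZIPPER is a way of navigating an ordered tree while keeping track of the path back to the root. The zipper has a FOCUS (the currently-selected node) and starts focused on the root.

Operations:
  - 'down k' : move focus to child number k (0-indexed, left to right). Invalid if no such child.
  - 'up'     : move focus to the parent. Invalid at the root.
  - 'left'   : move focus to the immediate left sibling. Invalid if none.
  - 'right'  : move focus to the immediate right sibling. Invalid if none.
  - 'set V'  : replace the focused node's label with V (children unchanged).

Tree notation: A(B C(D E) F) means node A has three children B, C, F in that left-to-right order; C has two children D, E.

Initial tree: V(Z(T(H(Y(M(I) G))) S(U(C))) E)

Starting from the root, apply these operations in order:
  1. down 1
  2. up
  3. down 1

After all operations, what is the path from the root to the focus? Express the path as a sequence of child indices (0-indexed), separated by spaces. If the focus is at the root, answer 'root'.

Step 1 (down 1): focus=E path=1 depth=1 children=[] left=['Z'] right=[] parent=V
Step 2 (up): focus=V path=root depth=0 children=['Z', 'E'] (at root)
Step 3 (down 1): focus=E path=1 depth=1 children=[] left=['Z'] right=[] parent=V

Answer: 1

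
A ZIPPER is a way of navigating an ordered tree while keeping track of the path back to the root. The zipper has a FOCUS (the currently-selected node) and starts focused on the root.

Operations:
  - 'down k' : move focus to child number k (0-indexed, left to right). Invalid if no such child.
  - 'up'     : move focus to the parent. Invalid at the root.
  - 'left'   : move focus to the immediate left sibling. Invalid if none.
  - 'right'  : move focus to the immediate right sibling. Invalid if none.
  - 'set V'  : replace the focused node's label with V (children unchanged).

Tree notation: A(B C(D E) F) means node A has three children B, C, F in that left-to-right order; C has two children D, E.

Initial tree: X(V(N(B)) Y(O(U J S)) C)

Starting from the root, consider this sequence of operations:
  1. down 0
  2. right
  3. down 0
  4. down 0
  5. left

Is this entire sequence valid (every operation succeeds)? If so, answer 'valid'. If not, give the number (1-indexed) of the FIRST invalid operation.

Answer: 5

Derivation:
Step 1 (down 0): focus=V path=0 depth=1 children=['N'] left=[] right=['Y', 'C'] parent=X
Step 2 (right): focus=Y path=1 depth=1 children=['O'] left=['V'] right=['C'] parent=X
Step 3 (down 0): focus=O path=1/0 depth=2 children=['U', 'J', 'S'] left=[] right=[] parent=Y
Step 4 (down 0): focus=U path=1/0/0 depth=3 children=[] left=[] right=['J', 'S'] parent=O
Step 5 (left): INVALID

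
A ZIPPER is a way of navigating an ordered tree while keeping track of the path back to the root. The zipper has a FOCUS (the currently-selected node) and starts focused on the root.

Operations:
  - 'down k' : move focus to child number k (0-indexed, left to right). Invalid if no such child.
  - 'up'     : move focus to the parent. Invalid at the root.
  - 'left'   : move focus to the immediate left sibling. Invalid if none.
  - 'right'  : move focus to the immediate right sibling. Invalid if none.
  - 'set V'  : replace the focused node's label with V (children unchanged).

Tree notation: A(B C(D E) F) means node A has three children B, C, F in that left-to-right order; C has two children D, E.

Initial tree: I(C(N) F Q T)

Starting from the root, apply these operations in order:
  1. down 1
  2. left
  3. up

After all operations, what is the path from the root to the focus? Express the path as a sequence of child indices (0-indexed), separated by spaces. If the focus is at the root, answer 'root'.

Step 1 (down 1): focus=F path=1 depth=1 children=[] left=['C'] right=['Q', 'T'] parent=I
Step 2 (left): focus=C path=0 depth=1 children=['N'] left=[] right=['F', 'Q', 'T'] parent=I
Step 3 (up): focus=I path=root depth=0 children=['C', 'F', 'Q', 'T'] (at root)

Answer: root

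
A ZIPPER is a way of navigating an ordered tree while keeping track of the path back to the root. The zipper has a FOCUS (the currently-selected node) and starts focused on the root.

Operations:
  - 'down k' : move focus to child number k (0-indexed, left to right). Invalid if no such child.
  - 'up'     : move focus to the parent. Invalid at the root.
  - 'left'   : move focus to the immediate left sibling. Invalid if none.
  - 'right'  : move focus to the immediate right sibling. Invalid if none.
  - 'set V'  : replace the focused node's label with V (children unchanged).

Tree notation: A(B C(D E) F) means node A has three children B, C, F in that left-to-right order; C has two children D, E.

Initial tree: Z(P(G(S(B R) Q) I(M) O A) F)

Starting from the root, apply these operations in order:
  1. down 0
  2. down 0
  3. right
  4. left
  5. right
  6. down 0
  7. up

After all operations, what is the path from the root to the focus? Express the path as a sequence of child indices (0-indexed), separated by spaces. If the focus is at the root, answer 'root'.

Step 1 (down 0): focus=P path=0 depth=1 children=['G', 'I', 'O', 'A'] left=[] right=['F'] parent=Z
Step 2 (down 0): focus=G path=0/0 depth=2 children=['S', 'Q'] left=[] right=['I', 'O', 'A'] parent=P
Step 3 (right): focus=I path=0/1 depth=2 children=['M'] left=['G'] right=['O', 'A'] parent=P
Step 4 (left): focus=G path=0/0 depth=2 children=['S', 'Q'] left=[] right=['I', 'O', 'A'] parent=P
Step 5 (right): focus=I path=0/1 depth=2 children=['M'] left=['G'] right=['O', 'A'] parent=P
Step 6 (down 0): focus=M path=0/1/0 depth=3 children=[] left=[] right=[] parent=I
Step 7 (up): focus=I path=0/1 depth=2 children=['M'] left=['G'] right=['O', 'A'] parent=P

Answer: 0 1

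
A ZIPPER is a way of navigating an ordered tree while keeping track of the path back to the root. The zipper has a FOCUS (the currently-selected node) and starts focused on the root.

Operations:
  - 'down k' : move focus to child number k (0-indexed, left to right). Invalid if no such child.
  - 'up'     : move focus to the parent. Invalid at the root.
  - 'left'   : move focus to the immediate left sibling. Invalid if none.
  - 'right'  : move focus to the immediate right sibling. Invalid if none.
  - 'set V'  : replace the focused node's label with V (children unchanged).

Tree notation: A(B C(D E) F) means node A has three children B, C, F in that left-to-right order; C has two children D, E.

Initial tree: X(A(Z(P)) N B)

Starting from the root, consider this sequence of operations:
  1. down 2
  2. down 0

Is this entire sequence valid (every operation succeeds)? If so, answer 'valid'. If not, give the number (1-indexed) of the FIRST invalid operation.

Answer: 2

Derivation:
Step 1 (down 2): focus=B path=2 depth=1 children=[] left=['A', 'N'] right=[] parent=X
Step 2 (down 0): INVALID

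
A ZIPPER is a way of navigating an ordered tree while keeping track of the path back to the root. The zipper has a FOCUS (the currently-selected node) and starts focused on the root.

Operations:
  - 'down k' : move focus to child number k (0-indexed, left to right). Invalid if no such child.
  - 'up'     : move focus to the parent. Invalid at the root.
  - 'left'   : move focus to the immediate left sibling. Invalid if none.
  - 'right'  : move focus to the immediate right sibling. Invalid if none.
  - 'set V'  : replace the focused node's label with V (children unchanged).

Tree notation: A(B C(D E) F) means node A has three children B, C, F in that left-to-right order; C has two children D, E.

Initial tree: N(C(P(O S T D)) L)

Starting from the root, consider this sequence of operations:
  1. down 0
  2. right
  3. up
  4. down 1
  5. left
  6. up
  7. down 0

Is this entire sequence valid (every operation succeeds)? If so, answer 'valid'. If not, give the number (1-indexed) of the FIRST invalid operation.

Step 1 (down 0): focus=C path=0 depth=1 children=['P'] left=[] right=['L'] parent=N
Step 2 (right): focus=L path=1 depth=1 children=[] left=['C'] right=[] parent=N
Step 3 (up): focus=N path=root depth=0 children=['C', 'L'] (at root)
Step 4 (down 1): focus=L path=1 depth=1 children=[] left=['C'] right=[] parent=N
Step 5 (left): focus=C path=0 depth=1 children=['P'] left=[] right=['L'] parent=N
Step 6 (up): focus=N path=root depth=0 children=['C', 'L'] (at root)
Step 7 (down 0): focus=C path=0 depth=1 children=['P'] left=[] right=['L'] parent=N

Answer: valid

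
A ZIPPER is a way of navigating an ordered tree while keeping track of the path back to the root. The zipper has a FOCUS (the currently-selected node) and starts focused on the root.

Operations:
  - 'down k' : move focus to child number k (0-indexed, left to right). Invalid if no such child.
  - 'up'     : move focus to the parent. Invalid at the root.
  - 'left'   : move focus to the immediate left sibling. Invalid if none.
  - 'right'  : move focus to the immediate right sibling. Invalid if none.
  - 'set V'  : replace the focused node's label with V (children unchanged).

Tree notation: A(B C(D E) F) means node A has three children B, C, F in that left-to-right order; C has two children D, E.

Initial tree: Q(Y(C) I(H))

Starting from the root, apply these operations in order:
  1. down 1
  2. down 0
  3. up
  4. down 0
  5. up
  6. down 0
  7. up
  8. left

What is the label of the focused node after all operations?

Step 1 (down 1): focus=I path=1 depth=1 children=['H'] left=['Y'] right=[] parent=Q
Step 2 (down 0): focus=H path=1/0 depth=2 children=[] left=[] right=[] parent=I
Step 3 (up): focus=I path=1 depth=1 children=['H'] left=['Y'] right=[] parent=Q
Step 4 (down 0): focus=H path=1/0 depth=2 children=[] left=[] right=[] parent=I
Step 5 (up): focus=I path=1 depth=1 children=['H'] left=['Y'] right=[] parent=Q
Step 6 (down 0): focus=H path=1/0 depth=2 children=[] left=[] right=[] parent=I
Step 7 (up): focus=I path=1 depth=1 children=['H'] left=['Y'] right=[] parent=Q
Step 8 (left): focus=Y path=0 depth=1 children=['C'] left=[] right=['I'] parent=Q

Answer: Y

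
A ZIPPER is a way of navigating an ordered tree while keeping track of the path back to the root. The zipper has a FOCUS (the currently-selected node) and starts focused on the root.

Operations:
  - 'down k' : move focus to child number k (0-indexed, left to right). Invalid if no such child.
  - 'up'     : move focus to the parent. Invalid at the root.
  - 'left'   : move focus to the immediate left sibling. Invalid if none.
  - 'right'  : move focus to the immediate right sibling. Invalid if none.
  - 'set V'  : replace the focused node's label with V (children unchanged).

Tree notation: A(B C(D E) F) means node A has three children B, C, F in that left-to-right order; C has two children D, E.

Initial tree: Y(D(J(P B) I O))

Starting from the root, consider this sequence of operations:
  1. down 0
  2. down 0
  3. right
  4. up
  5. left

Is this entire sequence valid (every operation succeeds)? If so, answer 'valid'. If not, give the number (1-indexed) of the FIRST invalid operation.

Answer: 5

Derivation:
Step 1 (down 0): focus=D path=0 depth=1 children=['J', 'I', 'O'] left=[] right=[] parent=Y
Step 2 (down 0): focus=J path=0/0 depth=2 children=['P', 'B'] left=[] right=['I', 'O'] parent=D
Step 3 (right): focus=I path=0/1 depth=2 children=[] left=['J'] right=['O'] parent=D
Step 4 (up): focus=D path=0 depth=1 children=['J', 'I', 'O'] left=[] right=[] parent=Y
Step 5 (left): INVALID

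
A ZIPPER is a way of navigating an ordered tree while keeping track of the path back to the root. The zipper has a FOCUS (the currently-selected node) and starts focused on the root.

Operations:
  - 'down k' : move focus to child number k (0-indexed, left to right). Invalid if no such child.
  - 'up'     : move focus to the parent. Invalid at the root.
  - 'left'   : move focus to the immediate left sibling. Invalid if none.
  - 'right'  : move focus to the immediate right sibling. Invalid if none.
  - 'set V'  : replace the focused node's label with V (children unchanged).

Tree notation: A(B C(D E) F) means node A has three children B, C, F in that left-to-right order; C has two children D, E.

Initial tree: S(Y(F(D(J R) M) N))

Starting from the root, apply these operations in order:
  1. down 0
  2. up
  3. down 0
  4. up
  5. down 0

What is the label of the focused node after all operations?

Step 1 (down 0): focus=Y path=0 depth=1 children=['F', 'N'] left=[] right=[] parent=S
Step 2 (up): focus=S path=root depth=0 children=['Y'] (at root)
Step 3 (down 0): focus=Y path=0 depth=1 children=['F', 'N'] left=[] right=[] parent=S
Step 4 (up): focus=S path=root depth=0 children=['Y'] (at root)
Step 5 (down 0): focus=Y path=0 depth=1 children=['F', 'N'] left=[] right=[] parent=S

Answer: Y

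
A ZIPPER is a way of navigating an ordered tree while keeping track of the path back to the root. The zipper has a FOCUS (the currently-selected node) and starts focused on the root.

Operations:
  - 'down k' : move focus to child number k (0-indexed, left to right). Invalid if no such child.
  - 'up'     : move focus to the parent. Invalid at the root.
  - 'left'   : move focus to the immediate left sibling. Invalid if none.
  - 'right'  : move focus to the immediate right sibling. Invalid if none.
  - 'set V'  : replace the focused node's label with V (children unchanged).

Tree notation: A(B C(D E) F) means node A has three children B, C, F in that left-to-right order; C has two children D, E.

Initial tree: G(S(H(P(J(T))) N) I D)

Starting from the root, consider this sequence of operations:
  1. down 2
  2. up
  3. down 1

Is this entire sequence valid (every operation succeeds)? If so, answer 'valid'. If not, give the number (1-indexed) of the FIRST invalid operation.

Step 1 (down 2): focus=D path=2 depth=1 children=[] left=['S', 'I'] right=[] parent=G
Step 2 (up): focus=G path=root depth=0 children=['S', 'I', 'D'] (at root)
Step 3 (down 1): focus=I path=1 depth=1 children=[] left=['S'] right=['D'] parent=G

Answer: valid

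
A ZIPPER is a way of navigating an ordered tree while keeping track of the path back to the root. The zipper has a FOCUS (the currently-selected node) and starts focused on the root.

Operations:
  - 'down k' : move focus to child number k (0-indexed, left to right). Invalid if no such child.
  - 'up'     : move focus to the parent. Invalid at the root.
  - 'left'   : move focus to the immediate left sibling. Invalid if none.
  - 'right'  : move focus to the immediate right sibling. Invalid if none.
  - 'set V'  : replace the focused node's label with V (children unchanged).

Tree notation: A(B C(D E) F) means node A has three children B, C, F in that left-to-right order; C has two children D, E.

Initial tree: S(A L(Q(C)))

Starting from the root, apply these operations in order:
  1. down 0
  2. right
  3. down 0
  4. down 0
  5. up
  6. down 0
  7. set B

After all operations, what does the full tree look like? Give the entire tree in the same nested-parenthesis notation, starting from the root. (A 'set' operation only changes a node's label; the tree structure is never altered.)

Step 1 (down 0): focus=A path=0 depth=1 children=[] left=[] right=['L'] parent=S
Step 2 (right): focus=L path=1 depth=1 children=['Q'] left=['A'] right=[] parent=S
Step 3 (down 0): focus=Q path=1/0 depth=2 children=['C'] left=[] right=[] parent=L
Step 4 (down 0): focus=C path=1/0/0 depth=3 children=[] left=[] right=[] parent=Q
Step 5 (up): focus=Q path=1/0 depth=2 children=['C'] left=[] right=[] parent=L
Step 6 (down 0): focus=C path=1/0/0 depth=3 children=[] left=[] right=[] parent=Q
Step 7 (set B): focus=B path=1/0/0 depth=3 children=[] left=[] right=[] parent=Q

Answer: S(A L(Q(B)))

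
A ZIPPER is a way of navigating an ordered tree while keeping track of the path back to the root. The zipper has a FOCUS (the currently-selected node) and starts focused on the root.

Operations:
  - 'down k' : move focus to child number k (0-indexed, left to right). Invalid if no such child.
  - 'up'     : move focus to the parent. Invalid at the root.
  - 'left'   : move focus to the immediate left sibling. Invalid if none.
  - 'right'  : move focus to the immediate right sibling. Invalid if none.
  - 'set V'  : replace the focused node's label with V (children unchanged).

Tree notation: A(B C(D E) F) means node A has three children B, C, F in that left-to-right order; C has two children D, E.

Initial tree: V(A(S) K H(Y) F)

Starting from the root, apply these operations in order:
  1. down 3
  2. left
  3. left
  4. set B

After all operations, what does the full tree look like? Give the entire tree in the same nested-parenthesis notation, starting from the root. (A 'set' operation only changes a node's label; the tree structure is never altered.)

Answer: V(A(S) B H(Y) F)

Derivation:
Step 1 (down 3): focus=F path=3 depth=1 children=[] left=['A', 'K', 'H'] right=[] parent=V
Step 2 (left): focus=H path=2 depth=1 children=['Y'] left=['A', 'K'] right=['F'] parent=V
Step 3 (left): focus=K path=1 depth=1 children=[] left=['A'] right=['H', 'F'] parent=V
Step 4 (set B): focus=B path=1 depth=1 children=[] left=['A'] right=['H', 'F'] parent=V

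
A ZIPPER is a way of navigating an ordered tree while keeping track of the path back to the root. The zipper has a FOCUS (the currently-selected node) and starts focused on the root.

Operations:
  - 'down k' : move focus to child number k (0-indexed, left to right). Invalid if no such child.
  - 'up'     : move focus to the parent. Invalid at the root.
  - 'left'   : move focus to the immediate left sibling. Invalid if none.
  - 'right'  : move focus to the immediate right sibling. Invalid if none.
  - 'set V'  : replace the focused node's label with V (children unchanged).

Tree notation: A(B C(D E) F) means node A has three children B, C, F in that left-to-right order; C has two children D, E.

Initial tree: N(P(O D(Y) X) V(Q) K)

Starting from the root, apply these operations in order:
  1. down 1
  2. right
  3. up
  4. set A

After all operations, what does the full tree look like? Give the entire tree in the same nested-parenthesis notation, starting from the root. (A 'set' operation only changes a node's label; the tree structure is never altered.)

Answer: A(P(O D(Y) X) V(Q) K)

Derivation:
Step 1 (down 1): focus=V path=1 depth=1 children=['Q'] left=['P'] right=['K'] parent=N
Step 2 (right): focus=K path=2 depth=1 children=[] left=['P', 'V'] right=[] parent=N
Step 3 (up): focus=N path=root depth=0 children=['P', 'V', 'K'] (at root)
Step 4 (set A): focus=A path=root depth=0 children=['P', 'V', 'K'] (at root)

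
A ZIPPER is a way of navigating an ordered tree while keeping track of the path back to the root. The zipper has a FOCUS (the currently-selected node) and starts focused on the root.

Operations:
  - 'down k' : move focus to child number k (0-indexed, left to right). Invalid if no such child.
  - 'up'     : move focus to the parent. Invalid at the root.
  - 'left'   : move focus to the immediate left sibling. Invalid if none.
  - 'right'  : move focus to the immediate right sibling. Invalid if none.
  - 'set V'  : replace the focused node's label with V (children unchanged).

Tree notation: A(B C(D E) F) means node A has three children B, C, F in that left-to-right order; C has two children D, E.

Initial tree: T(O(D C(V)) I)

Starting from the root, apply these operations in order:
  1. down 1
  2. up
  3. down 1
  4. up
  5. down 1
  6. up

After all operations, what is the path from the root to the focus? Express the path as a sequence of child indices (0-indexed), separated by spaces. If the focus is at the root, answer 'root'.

Step 1 (down 1): focus=I path=1 depth=1 children=[] left=['O'] right=[] parent=T
Step 2 (up): focus=T path=root depth=0 children=['O', 'I'] (at root)
Step 3 (down 1): focus=I path=1 depth=1 children=[] left=['O'] right=[] parent=T
Step 4 (up): focus=T path=root depth=0 children=['O', 'I'] (at root)
Step 5 (down 1): focus=I path=1 depth=1 children=[] left=['O'] right=[] parent=T
Step 6 (up): focus=T path=root depth=0 children=['O', 'I'] (at root)

Answer: root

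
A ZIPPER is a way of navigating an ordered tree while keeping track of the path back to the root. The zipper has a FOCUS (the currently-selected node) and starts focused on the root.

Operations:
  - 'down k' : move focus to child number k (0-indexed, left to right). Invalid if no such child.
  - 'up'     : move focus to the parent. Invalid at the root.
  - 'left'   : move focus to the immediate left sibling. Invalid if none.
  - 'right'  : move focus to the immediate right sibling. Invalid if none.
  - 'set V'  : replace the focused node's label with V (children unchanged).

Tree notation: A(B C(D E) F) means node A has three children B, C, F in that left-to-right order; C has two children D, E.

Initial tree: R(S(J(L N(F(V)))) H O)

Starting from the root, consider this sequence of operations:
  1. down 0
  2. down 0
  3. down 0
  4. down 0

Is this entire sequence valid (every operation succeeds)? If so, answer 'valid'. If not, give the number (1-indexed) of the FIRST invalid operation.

Step 1 (down 0): focus=S path=0 depth=1 children=['J'] left=[] right=['H', 'O'] parent=R
Step 2 (down 0): focus=J path=0/0 depth=2 children=['L', 'N'] left=[] right=[] parent=S
Step 3 (down 0): focus=L path=0/0/0 depth=3 children=[] left=[] right=['N'] parent=J
Step 4 (down 0): INVALID

Answer: 4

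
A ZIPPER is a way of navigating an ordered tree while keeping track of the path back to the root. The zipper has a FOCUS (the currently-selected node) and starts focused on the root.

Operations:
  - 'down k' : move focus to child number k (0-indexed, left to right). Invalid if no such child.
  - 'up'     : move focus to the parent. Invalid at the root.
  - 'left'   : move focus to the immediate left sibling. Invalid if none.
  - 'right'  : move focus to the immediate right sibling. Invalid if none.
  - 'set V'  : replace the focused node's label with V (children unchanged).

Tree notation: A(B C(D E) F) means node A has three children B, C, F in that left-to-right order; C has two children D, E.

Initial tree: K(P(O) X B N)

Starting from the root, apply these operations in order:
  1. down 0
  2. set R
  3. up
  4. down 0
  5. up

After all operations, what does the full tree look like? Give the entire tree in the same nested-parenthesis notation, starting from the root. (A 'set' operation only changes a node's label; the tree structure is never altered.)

Answer: K(R(O) X B N)

Derivation:
Step 1 (down 0): focus=P path=0 depth=1 children=['O'] left=[] right=['X', 'B', 'N'] parent=K
Step 2 (set R): focus=R path=0 depth=1 children=['O'] left=[] right=['X', 'B', 'N'] parent=K
Step 3 (up): focus=K path=root depth=0 children=['R', 'X', 'B', 'N'] (at root)
Step 4 (down 0): focus=R path=0 depth=1 children=['O'] left=[] right=['X', 'B', 'N'] parent=K
Step 5 (up): focus=K path=root depth=0 children=['R', 'X', 'B', 'N'] (at root)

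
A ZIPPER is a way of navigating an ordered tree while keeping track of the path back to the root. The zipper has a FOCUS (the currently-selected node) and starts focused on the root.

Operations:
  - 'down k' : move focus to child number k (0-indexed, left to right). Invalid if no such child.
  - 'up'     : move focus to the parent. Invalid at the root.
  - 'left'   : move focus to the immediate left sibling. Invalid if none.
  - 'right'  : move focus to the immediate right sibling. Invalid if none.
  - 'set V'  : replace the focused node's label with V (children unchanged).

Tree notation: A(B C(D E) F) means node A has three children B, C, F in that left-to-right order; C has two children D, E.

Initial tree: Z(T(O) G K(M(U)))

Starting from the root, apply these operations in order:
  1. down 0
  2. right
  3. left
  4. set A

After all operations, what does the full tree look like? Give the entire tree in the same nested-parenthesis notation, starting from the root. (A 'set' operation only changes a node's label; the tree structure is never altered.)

Step 1 (down 0): focus=T path=0 depth=1 children=['O'] left=[] right=['G', 'K'] parent=Z
Step 2 (right): focus=G path=1 depth=1 children=[] left=['T'] right=['K'] parent=Z
Step 3 (left): focus=T path=0 depth=1 children=['O'] left=[] right=['G', 'K'] parent=Z
Step 4 (set A): focus=A path=0 depth=1 children=['O'] left=[] right=['G', 'K'] parent=Z

Answer: Z(A(O) G K(M(U)))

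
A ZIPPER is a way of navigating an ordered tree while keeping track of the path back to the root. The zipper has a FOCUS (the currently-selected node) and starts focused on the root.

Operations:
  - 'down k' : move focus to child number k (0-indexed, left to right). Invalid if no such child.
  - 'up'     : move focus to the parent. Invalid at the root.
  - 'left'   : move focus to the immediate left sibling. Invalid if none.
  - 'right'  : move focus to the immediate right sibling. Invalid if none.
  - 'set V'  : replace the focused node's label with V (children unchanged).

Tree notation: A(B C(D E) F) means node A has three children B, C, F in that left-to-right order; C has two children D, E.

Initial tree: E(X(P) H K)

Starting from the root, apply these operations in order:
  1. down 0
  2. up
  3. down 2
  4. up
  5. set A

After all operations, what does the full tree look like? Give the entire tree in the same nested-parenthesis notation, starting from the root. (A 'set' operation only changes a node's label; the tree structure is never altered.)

Answer: A(X(P) H K)

Derivation:
Step 1 (down 0): focus=X path=0 depth=1 children=['P'] left=[] right=['H', 'K'] parent=E
Step 2 (up): focus=E path=root depth=0 children=['X', 'H', 'K'] (at root)
Step 3 (down 2): focus=K path=2 depth=1 children=[] left=['X', 'H'] right=[] parent=E
Step 4 (up): focus=E path=root depth=0 children=['X', 'H', 'K'] (at root)
Step 5 (set A): focus=A path=root depth=0 children=['X', 'H', 'K'] (at root)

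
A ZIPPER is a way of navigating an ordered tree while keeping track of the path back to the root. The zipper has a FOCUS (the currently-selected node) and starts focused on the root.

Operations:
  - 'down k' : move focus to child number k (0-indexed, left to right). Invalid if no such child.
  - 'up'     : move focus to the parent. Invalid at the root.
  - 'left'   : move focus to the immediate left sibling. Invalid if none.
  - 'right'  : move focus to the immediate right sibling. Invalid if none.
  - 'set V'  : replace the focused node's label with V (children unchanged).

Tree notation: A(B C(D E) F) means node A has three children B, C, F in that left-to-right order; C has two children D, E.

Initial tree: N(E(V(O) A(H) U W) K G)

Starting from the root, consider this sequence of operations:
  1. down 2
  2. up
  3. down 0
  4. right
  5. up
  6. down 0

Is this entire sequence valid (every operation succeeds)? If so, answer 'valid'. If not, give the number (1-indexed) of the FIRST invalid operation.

Answer: valid

Derivation:
Step 1 (down 2): focus=G path=2 depth=1 children=[] left=['E', 'K'] right=[] parent=N
Step 2 (up): focus=N path=root depth=0 children=['E', 'K', 'G'] (at root)
Step 3 (down 0): focus=E path=0 depth=1 children=['V', 'A', 'U', 'W'] left=[] right=['K', 'G'] parent=N
Step 4 (right): focus=K path=1 depth=1 children=[] left=['E'] right=['G'] parent=N
Step 5 (up): focus=N path=root depth=0 children=['E', 'K', 'G'] (at root)
Step 6 (down 0): focus=E path=0 depth=1 children=['V', 'A', 'U', 'W'] left=[] right=['K', 'G'] parent=N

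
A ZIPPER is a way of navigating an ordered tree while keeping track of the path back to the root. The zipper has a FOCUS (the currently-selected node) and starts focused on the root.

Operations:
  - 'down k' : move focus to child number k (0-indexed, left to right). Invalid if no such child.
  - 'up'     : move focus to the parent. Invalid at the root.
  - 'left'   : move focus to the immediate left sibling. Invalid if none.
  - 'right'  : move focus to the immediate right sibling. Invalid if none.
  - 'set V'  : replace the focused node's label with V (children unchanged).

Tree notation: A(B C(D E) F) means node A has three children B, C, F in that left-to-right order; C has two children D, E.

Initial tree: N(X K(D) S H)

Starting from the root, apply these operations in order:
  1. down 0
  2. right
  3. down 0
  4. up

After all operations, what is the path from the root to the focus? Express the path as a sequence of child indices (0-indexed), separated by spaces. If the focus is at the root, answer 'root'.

Answer: 1

Derivation:
Step 1 (down 0): focus=X path=0 depth=1 children=[] left=[] right=['K', 'S', 'H'] parent=N
Step 2 (right): focus=K path=1 depth=1 children=['D'] left=['X'] right=['S', 'H'] parent=N
Step 3 (down 0): focus=D path=1/0 depth=2 children=[] left=[] right=[] parent=K
Step 4 (up): focus=K path=1 depth=1 children=['D'] left=['X'] right=['S', 'H'] parent=N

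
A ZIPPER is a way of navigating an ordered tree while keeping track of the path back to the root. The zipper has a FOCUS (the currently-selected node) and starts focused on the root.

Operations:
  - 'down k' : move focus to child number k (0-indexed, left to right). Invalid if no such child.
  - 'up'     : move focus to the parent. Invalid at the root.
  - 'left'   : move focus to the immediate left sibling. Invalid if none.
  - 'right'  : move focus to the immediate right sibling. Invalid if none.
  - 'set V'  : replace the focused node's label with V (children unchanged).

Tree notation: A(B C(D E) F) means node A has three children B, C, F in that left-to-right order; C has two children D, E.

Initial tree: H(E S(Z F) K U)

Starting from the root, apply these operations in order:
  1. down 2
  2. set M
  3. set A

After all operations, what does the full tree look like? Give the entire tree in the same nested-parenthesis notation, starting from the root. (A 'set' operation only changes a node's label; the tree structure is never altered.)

Step 1 (down 2): focus=K path=2 depth=1 children=[] left=['E', 'S'] right=['U'] parent=H
Step 2 (set M): focus=M path=2 depth=1 children=[] left=['E', 'S'] right=['U'] parent=H
Step 3 (set A): focus=A path=2 depth=1 children=[] left=['E', 'S'] right=['U'] parent=H

Answer: H(E S(Z F) A U)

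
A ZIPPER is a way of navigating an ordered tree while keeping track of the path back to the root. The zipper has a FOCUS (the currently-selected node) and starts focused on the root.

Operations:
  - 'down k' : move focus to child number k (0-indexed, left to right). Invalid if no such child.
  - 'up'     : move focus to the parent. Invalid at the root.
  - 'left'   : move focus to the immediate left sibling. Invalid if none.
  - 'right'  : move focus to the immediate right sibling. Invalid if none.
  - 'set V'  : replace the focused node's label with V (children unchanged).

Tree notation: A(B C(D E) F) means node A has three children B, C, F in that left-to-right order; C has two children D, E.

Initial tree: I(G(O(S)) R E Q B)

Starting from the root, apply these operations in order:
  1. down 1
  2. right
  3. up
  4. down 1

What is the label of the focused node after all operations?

Step 1 (down 1): focus=R path=1 depth=1 children=[] left=['G'] right=['E', 'Q', 'B'] parent=I
Step 2 (right): focus=E path=2 depth=1 children=[] left=['G', 'R'] right=['Q', 'B'] parent=I
Step 3 (up): focus=I path=root depth=0 children=['G', 'R', 'E', 'Q', 'B'] (at root)
Step 4 (down 1): focus=R path=1 depth=1 children=[] left=['G'] right=['E', 'Q', 'B'] parent=I

Answer: R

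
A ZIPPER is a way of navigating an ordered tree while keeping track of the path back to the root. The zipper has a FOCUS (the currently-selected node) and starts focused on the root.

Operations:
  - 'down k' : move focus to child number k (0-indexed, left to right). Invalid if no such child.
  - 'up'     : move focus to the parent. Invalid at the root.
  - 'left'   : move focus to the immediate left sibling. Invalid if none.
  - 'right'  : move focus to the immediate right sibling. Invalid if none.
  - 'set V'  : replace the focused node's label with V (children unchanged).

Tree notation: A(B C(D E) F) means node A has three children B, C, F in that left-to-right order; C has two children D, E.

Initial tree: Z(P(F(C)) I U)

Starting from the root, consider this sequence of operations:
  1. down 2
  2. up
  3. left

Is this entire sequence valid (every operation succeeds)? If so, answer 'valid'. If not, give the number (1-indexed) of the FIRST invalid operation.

Step 1 (down 2): focus=U path=2 depth=1 children=[] left=['P', 'I'] right=[] parent=Z
Step 2 (up): focus=Z path=root depth=0 children=['P', 'I', 'U'] (at root)
Step 3 (left): INVALID

Answer: 3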